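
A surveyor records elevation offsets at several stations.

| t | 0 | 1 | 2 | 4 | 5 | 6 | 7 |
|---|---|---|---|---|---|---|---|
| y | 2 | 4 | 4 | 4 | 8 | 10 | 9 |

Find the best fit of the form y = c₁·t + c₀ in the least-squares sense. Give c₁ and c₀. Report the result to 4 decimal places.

The normal equations are: 131·c₁ + 25·c₀ = 191;  25·c₁ + 7·c₀ = 41.
(Σt·t = 131, Σt = 25, Σ1 = 7, Σt·y = 191, Σy = 41.)
Eliminating c₀: 7·(row 1) − 25·(row 2) gives 292·c₁ = 7·191 − 25·41 = 312, so c₁ = 78/73.
Then c₀ = (41 − 25·(78/73))/7 = 149/73.

c₁ = 1.0685, c₀ = 2.0411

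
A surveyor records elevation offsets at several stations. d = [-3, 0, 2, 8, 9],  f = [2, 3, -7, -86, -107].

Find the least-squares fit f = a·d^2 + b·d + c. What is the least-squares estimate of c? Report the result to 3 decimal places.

c = 2.932

Normal-equation sums: Σd^2·d^2 = 10754, Σd^2·d = 1222, Σd^2 = 158, Σd·d = 158, Σd = 16, Σ1 = 5.
Moment sums: Σd^2·f = -14181, Σd·f = -1671, Σf = -195.
Row-reducing yields a = -3693/3544, b = -9971/3544, c = 5195/1772.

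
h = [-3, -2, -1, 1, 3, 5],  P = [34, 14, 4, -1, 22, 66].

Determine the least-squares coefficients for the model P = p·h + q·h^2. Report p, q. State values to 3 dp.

p = -1.895, q = 3.025

AᵀA·[p, q]ᵀ = AᵀP reads: 49·p + 117·q = 261;  117·p + 805·q = 2213.
det = 49·805 − 117² = 25756.
p = (261·805 − 117·2213)/25756 = -12204/6439; q = (49·2213 − 117·261)/25756 = 19475/6439.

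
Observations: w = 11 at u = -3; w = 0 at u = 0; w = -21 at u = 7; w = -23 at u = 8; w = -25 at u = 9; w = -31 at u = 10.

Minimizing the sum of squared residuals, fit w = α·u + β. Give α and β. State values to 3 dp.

α = -3.075, β = 1.053

Compute the Gram sums: Σu·u = 303, Σu = 31, Σ1 = 6.
Moment sums: Σu·w = -899, Σw = -89.
Eliminating β: 6·(row 1) − 31·(row 2) gives 857·α = 6·(-899) − 31·(-89) = -2635, so α = -2635/857.
Then β = ((-89) − 31·(-2635/857))/6 = 902/857.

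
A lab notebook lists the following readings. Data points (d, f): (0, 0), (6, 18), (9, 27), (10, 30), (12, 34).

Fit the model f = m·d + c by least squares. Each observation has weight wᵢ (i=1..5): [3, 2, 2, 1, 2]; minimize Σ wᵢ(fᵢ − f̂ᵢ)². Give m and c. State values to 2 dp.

The normal equations are: 622·m + 64·c = 1818;  64·m + 10·c = 188.
(Σwᵢ·d·d = 622, Σwᵢ·d = 64, Σwᵢ·1 = 10, Σwᵢ·d·f = 1818, Σwᵢ·f = 188.)
Eliminating c: 10·(row 1) − 64·(row 2) gives 2124·m = 10·1818 − 64·188 = 6148, so m = 1537/531.
Then c = (188 − 64·(1537/531))/10 = 146/531.

m = 2.89, c = 0.27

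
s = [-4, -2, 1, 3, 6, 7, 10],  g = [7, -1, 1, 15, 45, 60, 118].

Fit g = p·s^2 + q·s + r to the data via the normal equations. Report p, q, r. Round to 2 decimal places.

p = 1.00, q = 1.87, r = -1.34

Entries of MᵀM: Σs^2·s^2 = 14051, Σs^2·s = 1515, Σs^2 = 215, Σs·s = 215, Σs = 21, Σ1 = 7.
For Mᵀg: Σs^2·g = 16604, Σs·g = 1890, Σg = 245.
So MᵀM·[p, q, r]ᵀ = Mᵀg: [[14051, 1515, 215]; [1515, 215, 21]; [215, 21, 7]]·[p, q, r]ᵀ = [16604, 1890, 245]ᵀ.
Inverting the 3×3 Gram matrix, [p, q, r]ᵀ = [1313053/1312882, 2460675/1312882, -6720/5011]ᵀ.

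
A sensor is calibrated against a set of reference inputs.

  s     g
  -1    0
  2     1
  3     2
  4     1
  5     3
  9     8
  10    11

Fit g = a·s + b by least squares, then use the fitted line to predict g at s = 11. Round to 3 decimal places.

Compute the Gram sums: Σs·s = 236, Σs = 32, Σ1 = 7.
Moment sums: Σs·g = 209, Σg = 26.
Δ = 236·7 − 32² = 628.
a = (209·7 − 32·26)/628 = 631/628; b = (236·26 − 32·209)/628 = -138/157.
At s = 11: ĝ = (631/628)·(11) + (-138/157)·(1) = 6389/628.

ĝ = 10.174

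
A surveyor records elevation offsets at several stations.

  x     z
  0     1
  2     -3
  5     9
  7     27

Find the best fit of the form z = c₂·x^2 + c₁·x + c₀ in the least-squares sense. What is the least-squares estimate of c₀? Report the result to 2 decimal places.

c₀ = 0.84

Normal-equation sums: Σx^2·x^2 = 3042, Σx^2·x = 476, Σx^2 = 78, Σx·x = 78, Σx = 14, Σ1 = 4.
For Mᵀz: Σx^2·z = 1536, Σx·z = 228, Σz = 34.
So MᵀM·[c₂, c₁, c₀]ᵀ = Mᵀz: [[3042, 476, 78]; [476, 78, 14]; [78, 14, 4]]·[c₂, c₁, c₀]ᵀ = [1536, 228, 34]ᵀ.
Row-reducing yields c₂ = 11/10, c₁ = -1143/290, c₀ = 49/58.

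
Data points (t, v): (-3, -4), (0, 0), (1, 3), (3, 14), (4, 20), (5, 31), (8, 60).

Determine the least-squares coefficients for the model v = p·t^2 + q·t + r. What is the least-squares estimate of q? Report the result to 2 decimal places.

Setting ∂/∂p … = 0 gives: 5140·p + 702·q + 124·r = 5028;  702·p + 124·q + 18·r = 772;  124·p + 18·q + 7·r = 124.
Solving the 3×3 system (Gaussian elimination) gives p = 11606/20487, q = 20746/6829, r = -2720/20487.

q = 3.04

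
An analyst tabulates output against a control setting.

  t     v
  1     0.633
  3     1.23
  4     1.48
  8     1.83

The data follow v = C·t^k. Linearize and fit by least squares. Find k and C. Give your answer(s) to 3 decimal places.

k = 0.524, C = 0.663

Let Y = ln v. Fitting Y = k·ln t + ln C by least squares:
Σln t = 4.5643, Σ(ln t)² = 7.4528, Σln v = 0.7461, Σln t·ln v = 2.0276.
Normal system: [[7.4528, 4.5643]; [4.5643, 4]]·[k, ln C]ᵀ = [2.0276, 0.7461]ᵀ.
Solving (det = 8.9781): k = 0.52403, ln C = -0.41145, so C = exp(-0.41145) = 0.66269.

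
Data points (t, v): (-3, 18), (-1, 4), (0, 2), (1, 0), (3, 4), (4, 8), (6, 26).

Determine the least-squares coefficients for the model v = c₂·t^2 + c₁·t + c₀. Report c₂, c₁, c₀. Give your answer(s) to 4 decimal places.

c₂ = 1.0755, c₁ = -2.3751, c₀ = 1.1884

Compute the Gram sums: Σt^2·t^2 = 1716, Σt^2·t = 280, Σt^2 = 72, Σt·t = 72, Σt = 10, Σ1 = 7.
Right-hand side: Σt^2·v = 1266, Σt·v = 142, Σv = 62.
AᵀA·[c₂, c₁, c₀]ᵀ = Aᵀv becomes [[1716, 280, 72]; [280, 72, 10]; [72, 10, 7]]·[c₂, c₁, c₀]ᵀ = [1266, 142, 62]ᵀ.
Solving the 3×3 system (Gaussian elimination) gives c₂ = 23447/21802, c₁ = -51783/21802, c₀ = 12955/10901.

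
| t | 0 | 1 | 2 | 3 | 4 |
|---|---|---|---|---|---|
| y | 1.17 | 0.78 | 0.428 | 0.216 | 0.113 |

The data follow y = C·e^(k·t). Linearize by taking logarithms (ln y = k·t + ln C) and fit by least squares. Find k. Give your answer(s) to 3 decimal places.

Let Y = ln y. Fitting Y = k·t + ln C by least squares:
XᵀX = [[30.0000, 10.0000]; [10.0000, 5]], rhs = [-15.2646, -4.6529]ᵀ  (here Σt = 10.0000, Σ(t)² = 30.0000, Σln y = -4.6529, Σt·ln y = -15.2646).
Slope k = (n·Σt·ln y − Σt·Σln y)/(n·Σ(t)² − (Σt)²) = (5·-15.2646 − 10.0000·-4.6529)/50.0000 = -0.59588; ln C = (Σln y − k·Σt)/n = 0.26116.

k = -0.596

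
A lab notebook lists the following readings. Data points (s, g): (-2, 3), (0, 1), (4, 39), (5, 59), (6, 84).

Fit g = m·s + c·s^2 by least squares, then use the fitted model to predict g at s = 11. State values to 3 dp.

ĝ = 260.148

Normal-equation sums: Σs·s = 81, Σs·s^2 = 397, Σs^2·s^2 = 2193.
Right-hand side: Σs·g = 949, Σs^2·g = 5135.
Δ = 81·2193 − 397² = 20024.
m = (949·2193 − 397·5135)/20024 = 21281/10012; c = (81·5135 − 397·949)/20024 = 19591/10012.
At s = 11: ĝ = (21281/10012)·(11) + (19591/10012)·(121) = 1302301/5006.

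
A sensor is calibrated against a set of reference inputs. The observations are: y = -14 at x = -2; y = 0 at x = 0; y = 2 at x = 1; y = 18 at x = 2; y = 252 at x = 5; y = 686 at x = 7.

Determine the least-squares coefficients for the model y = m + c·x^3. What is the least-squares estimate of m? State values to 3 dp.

Sums needed: Σ1 = 6, Σx^3 = 469, Σx^3·x^3 = 133403.
Moment sums: Σy = 944, Σx^3·y = 267056.
MᵀM·[m, c]ᵀ = Mᵀy becomes [[6, 469]; [469, 133403]]·[m, c]ᵀ = [944, 267056]ᵀ.
Δ = 6·133403 − 469² = 580457.
m = (944·133403 − 469·267056)/580457 = 683168/580457; c = (6·267056 − 469·944)/580457 = 1159600/580457.

m = 1.177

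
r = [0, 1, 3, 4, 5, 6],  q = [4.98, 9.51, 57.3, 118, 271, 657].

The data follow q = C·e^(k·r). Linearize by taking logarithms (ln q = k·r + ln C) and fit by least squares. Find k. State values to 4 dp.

k = 0.8195

Linearized form: ln q = k·r + ln C. From the 6 transformed points,
Σr = 19.0000, Σ(r)² = 87.0000, Σln q = 24.7666, Σr·ln q = 100.4167.
Equations: 87.0000·k + 19.0000·ln C = 100.4167;  19.0000·k + 6·ln C = 24.7666.
Slope k = (n·Σr·ln q − Σr·Σln q)/(n·Σ(r)² − (Σr)²) = (6·100.4167 − 19.0000·24.7666)/161.0000 = 0.81947; ln C = (Σln q − k·Σr)/n = 1.53276.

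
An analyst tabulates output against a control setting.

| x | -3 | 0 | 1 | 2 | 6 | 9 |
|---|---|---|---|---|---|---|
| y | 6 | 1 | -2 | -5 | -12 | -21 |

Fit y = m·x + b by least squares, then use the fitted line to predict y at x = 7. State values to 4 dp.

ŷ = -15.5348

Compute the Gram sums: Σx·x = 131, Σx = 15, Σ1 = 6.
Right-hand side: Σx·y = -291, Σy = -33.
MᵀM·[m, b]ᵀ = Mᵀy becomes [[131, 15]; [15, 6]]·[m, b]ᵀ = [-291, -33]ᵀ.
det = 131·6 − 15² = 561.
m = ((-291)·6 − 15·(-33))/561 = -417/187; b = (131·(-33) − 15·(-291))/561 = 14/187.
At x = 7: ŷ = (-417/187)·(7) + (14/187)·(1) = -2905/187.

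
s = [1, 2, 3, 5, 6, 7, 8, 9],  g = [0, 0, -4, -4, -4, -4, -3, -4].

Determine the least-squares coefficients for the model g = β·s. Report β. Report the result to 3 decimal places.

The normal equations are: 269·β = -144.
(Σs·s = 269, Σs·g = -144.)
β = (-144)/269 = -0.535316.

β = -0.535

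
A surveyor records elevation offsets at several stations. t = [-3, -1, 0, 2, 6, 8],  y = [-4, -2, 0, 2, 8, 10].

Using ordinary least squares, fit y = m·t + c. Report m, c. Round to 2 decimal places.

Setting ∂/∂m … = 0 gives: 114·m + 12·c = 146;  12·m + 6·c = 14.
(Σt·t = 114, Σt = 12, Σ1 = 6, Σt·y = 146, Σy = 14.)
Determinant 114·6 − 12² = 540.
m = (146·6 − 12·14)/540 = 59/45; c = (114·14 − 12·146)/540 = -13/45.

m = 1.31, c = -0.29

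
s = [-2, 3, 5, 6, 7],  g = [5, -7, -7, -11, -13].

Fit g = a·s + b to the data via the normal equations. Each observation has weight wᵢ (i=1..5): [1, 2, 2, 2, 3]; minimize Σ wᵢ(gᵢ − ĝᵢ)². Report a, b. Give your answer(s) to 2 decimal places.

From the data, Σwᵢ·s·s = 291, Σwᵢ·s = 47, Σwᵢ·1 = 10.
For XᵀWg: Σwᵢ·s·g = -527, Σwᵢ·g = -84.
So XᵀWX·[a, b]ᵀ = XᵀWg: [[291, 47]; [47, 10]]·[a, b]ᵀ = [-527, -84]ᵀ.
Δ = 291·10 − 47² = 701.
a = ((-527)·10 − 47·(-84))/701 = -1322/701; b = (291·(-84) − 47·(-527))/701 = 325/701.

a = -1.89, b = 0.46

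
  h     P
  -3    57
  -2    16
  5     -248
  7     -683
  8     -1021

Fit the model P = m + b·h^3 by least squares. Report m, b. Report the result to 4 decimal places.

m = 1.6311, b = -1.9970

Entries of AᵀA: Σ1 = 5, Σh^3 = 945, Σh^3·h^3 = 396211.
And ΣP = -1879, Σh^3·P = -789688.
Normal equations: [[5, 945]; [945, 396211]]·[m, b]ᵀ = [-1879, -789688]ᵀ.
Eliminating b: 396211·(row 1) − 945·(row 2) gives 1088030·m = 396211·(-1879) − 945·(-789688) = 1774691, so m = 1774691/1088030.
Then b = ((-789688) − 945·(1774691/1088030))/396211 = -434557/217606.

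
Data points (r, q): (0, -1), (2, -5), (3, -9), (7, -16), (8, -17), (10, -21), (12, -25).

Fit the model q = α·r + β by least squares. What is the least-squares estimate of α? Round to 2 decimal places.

α = -1.96

Setting ∂/∂α … = 0 gives: 370·α + 42·β = -795;  42·α + 7·β = -94.
Eliminating β: 7·(row 1) − 42·(row 2) gives 826·α = 7·(-795) − 42·(-94) = -1617, so α = -231/118.
Then β = ((-94) − 42·(-231/118))/7 = -695/413.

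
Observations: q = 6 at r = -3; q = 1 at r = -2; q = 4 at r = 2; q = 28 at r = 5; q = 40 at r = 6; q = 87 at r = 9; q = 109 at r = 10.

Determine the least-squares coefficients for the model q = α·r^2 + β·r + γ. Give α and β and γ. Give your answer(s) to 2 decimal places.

Compute the Gram sums: Σr^2·r^2 = 18595, Σr^2·r = 2043, Σr^2 = 259, Σr·r = 259, Σr = 27, Σ1 = 7.
Moment sums: Σr^2·q = 20161, Σr·q = 2241, Σq = 275.
MᵀM·[α, β, γ]ᵀ = Mᵀq becomes [[18595, 2043, 259]; [2043, 259, 27]; [259, 27, 7]]·[α, β, γ]ᵀ = [20161, 2241, 275]ᵀ.
Row-reducing yields α = 3124/3039, β = 1401/2026, γ = -8609/6078.

α = 1.03, β = 0.69, γ = -1.42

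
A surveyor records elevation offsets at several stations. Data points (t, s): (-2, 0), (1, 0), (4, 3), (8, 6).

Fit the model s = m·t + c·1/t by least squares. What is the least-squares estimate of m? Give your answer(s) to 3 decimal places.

m = 0.761

Setting ∂/∂m … = 0 gives: 85·m + 4·c = 60;  4·m + (85/64)·c = 3/2.
(Σt·t = 85, Σt·1/t = 4, Σ1/t·1/t = 85/64, Σt·s = 60, Σ1/t·s = 3/2.)
Δ = 85·(85/64) − 4² = 6201/64.
m = (60·(85/64) − 4·(3/2))/(6201/64) = 524/689; c = (85·(3/2) − 4·60)/(6201/64) = -800/689.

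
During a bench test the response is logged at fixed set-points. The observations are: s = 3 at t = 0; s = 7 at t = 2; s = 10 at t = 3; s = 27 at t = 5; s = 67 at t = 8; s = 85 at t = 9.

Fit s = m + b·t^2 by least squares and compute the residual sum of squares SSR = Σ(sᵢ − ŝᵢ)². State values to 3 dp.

Forming MᵀM = [[6, 183]; [183, 11379]] and Mᵀs = [199, 11966]ᵀ gives MᵀM·[m, b]ᵀ = Mᵀs.
Eliminating b: 11379·(row 1) − 183·(row 2) gives 34785·m = 11379·199 − 183·11966 = 74643, so m = 24881/11595.
Then b = (11966 − 183·(24881/11595))/11379 = 3931/3865.
Residuals: 9904/11595, 9112/11595, -15068/11595, -6641/11595, -2768/11595, 5461/11595; SSR = 42238/11595.

SSR = 3.643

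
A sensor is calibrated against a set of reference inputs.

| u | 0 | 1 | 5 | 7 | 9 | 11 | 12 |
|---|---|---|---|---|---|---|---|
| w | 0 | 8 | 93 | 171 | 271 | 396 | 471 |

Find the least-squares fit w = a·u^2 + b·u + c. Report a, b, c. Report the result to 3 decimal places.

Forming MᵀM = [[44965, 4257, 421]; [4257, 421, 45]; [421, 45, 7]] and Mᵀw = [148403, 14117, 1410]ᵀ gives MᵀM·[a, b, c]ᵀ = Mᵀw.
Inverting the 3×3 Gram matrix, [a, b, c]ᵀ = [474811/160332, 186979/53444, 33233/40083]ᵀ.

a = 2.961, b = 3.499, c = 0.829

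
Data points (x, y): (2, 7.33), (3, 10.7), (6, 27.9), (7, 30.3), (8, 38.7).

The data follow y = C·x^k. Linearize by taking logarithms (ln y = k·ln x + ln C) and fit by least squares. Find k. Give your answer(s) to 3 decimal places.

Linearized form: ln y = k·ln x + ln C. From the 5 transformed points,
AᵀA = [[13.0084, 7.6089]; [7.6089, 5]], rhs = [24.1887, 14.7578]ᵀ  (here Σln x = 7.6089, Σ(ln x)² = 13.0084, Σln y = 14.7578, Σln x·ln y = 24.1887).
Slope k = (n·Σln x·ln y − Σln x·Σln y)/(n·Σ(ln x)² − (Σln x)²) = (5·24.1887 − 7.6089·14.7578)/7.1473 = 1.21067; ln C = (Σln y − k·Σln x)/n = 1.10920.

k = 1.211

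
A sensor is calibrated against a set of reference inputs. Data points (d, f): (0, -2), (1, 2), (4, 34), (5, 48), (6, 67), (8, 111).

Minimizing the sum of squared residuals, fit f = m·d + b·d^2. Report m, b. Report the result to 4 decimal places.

m = 2.6257, b = 1.4108

With design matrix M, MᵀM = [[142, 918]; [918, 6274]] and Mᵀf = [1668, 11262]ᵀ.
Determinant 142·6274 − 918² = 48184.
m = (1668·6274 − 918·11262)/48184 = 31629/12046; b = (142·11262 − 918·1668)/48184 = 16995/12046.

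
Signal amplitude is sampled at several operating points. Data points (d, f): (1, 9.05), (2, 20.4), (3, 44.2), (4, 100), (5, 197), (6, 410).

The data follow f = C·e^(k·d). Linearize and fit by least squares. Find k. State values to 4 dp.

Taking logs, ln f = k·d + ln C, so regress ln f on d.
Σd = 21.0000, Σ(d)² = 91.0000, Σln f = 24.9116, Σd·ln f = 100.5337.
Equations: 91.0000·k + 21.0000·ln C = 100.5337;  21.0000·k + 6·ln C = 24.9116.
Δ = 91.0000·6 − (21.0000)² = 105.0000; k = (100.5337·6 − 21.0000·24.9116)/105.0000 = 0.76247, ln C = (91.0000·24.9116 − 21.0000·100.5337)/105.0000 = 1.48328.

k = 0.7625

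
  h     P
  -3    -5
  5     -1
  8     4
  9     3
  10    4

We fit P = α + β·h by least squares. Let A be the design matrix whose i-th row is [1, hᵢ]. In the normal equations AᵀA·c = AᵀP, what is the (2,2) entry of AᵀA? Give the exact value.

Row 2 ↔ basis h, column 2 ↔ basis h, so (AᵀA)_{2,2} = Σᵢ (h)·(h) = (-3)·(-3) + (5)·(5) + (8)·(8) + (9)·(9) + (10)·(10) = 279.

279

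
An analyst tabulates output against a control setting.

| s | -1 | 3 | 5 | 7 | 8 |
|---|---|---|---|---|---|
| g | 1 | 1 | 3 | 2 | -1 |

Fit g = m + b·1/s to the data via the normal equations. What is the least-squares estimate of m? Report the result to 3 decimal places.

Sums needed: Σ1 = 5, Σ1/s = -167/840, Σ1/s·1/s = 837649/705600.
For Mᵀg: Σg = 6, Σ1/s·g = 79/840.
So MᵀM·[m, b]ᵀ = Mᵀg: [[5, -167/840]; [-167/840, 837649/705600]]·[m, b]ᵀ = [6, 79/840]ᵀ.
Δ = 5·(837649/705600) − (-167/840)² = 1040089/176400.
m = (6·(837649/705600) − (-167/840)·(79/840))/(1040089/176400) = 5039087/4160356; b = (5·(79/840) − (-167/840)·6)/(1040089/176400) = 293370/1040089.

m = 1.211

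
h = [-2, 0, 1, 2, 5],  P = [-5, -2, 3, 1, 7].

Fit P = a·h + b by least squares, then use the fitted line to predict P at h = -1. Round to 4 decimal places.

The normal equations are: 34·a + 6·b = 50;  6·a + 5·b = 4.
(Σh·h = 34, Σh = 6, Σ1 = 5, Σh·P = 50, ΣP = 4.)
Eliminating b: 5·(row 1) − 6·(row 2) gives 134·a = 5·50 − 6·4 = 226, so a = 113/67.
Then b = (4 − 6·(113/67))/5 = -82/67.
At h = -1: P̂ = (113/67)·(-1) + (-82/67)·(1) = -195/67.

P̂ = -2.9104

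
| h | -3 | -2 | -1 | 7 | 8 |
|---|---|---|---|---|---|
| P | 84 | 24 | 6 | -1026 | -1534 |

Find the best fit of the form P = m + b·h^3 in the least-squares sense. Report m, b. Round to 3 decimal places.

Sums needed: Σ1 = 5, Σh^3 = 819, Σh^3·h^3 = 380587.
Moment sums: ΣP = -2446, Σh^3·P = -1139792.
Normal equations: [[5, 819]; [819, 380587]]·[m, b]ᵀ = [-2446, -1139792]ᵀ.
Determinant 5·380587 − 819² = 1232174.
m = ((-2446)·380587 − 819·(-1139792))/1232174 = 1286923/616087; b = (5·(-1139792) − 819·(-2446))/1232174 = -1847843/616087.

m = 2.089, b = -2.999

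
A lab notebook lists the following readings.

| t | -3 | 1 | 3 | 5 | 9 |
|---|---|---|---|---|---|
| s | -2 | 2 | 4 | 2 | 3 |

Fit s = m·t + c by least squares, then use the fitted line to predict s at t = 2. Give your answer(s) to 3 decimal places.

From the data, Σt·t = 125, Σt = 15, Σ1 = 5.
Right-hand side: Σt·s = 57, Σs = 9.
So XᵀX·[m, c]ᵀ = Xᵀs: [[125, 15]; [15, 5]]·[m, c]ᵀ = [57, 9]ᵀ.
Determinant 125·5 − 15² = 400.
m = (57·5 − 15·9)/400 = 3/8; c = (125·9 − 15·57)/400 = 27/40.
At t = 2: ŝ = (3/8)·(2) + (27/40)·(1) = 57/40.

ŝ = 1.425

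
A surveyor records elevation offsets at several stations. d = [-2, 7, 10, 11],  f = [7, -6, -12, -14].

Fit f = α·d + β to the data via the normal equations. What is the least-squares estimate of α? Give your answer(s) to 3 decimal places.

α = -1.595

XᵀX·[α, β]ᵀ = Xᵀf reads: 274·α + 26·β = -330;  26·α + 4·β = -25.
(Σd·d = 274, Σd = 26, Σ1 = 4, Σd·f = -330, Σf = -25.)
Δ = 274·4 − 26² = 420.
α = ((-330)·4 − 26·(-25))/420 = -67/42; β = (274·(-25) − 26·(-330))/420 = 173/42.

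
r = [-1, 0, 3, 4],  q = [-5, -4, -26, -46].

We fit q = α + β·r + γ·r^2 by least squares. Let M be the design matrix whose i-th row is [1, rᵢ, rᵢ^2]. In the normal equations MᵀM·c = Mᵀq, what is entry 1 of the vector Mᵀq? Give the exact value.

Entry 1 ↔ basis 1, so (Mᵀq)_{1} = Σᵢ qᵢ = (1)·(-5) + (1)·(-4) + (1)·(-26) + (1)·(-46) = -81.

-81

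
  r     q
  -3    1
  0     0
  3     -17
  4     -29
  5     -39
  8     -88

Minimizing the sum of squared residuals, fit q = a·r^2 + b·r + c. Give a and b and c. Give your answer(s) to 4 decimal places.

The normal equations are: 5139·a + 701·b + 123·c = -7215;  701·a + 123·b + 17·c = -1069;  123·a + 17·b + 6·c = -172.
Solving the 3×3 system (Gaussian elimination) gives a = -53267/53715, b = -11107/3581, c = 24191/53715.

a = -0.9917, b = -3.1016, c = 0.4504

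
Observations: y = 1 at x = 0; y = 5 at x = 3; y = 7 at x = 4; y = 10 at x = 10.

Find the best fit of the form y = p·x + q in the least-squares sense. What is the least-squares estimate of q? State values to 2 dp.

Entries of MᵀM: Σx·x = 125, Σx = 17, Σ1 = 4.
For Mᵀy: Σx·y = 143, Σy = 23.
Normal equations: [[125, 17]; [17, 4]]·[p, q]ᵀ = [143, 23]ᵀ.
Δ = 125·4 − 17² = 211.
p = (143·4 − 17·23)/211 = 181/211; q = (125·23 − 17·143)/211 = 444/211.

q = 2.10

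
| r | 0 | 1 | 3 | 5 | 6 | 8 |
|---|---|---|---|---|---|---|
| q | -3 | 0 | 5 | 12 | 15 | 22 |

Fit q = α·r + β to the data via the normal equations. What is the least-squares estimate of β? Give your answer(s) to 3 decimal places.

β = -3.409

Normal-equation sums: Σr·r = 135, Σr = 23, Σ1 = 6.
Right-hand side: Σr·q = 341, Σq = 51.
So AᵀA·[α, β]ᵀ = Aᵀq: [[135, 23]; [23, 6]]·[α, β]ᵀ = [341, 51]ᵀ.
Determinant 135·6 − 23² = 281.
α = (341·6 − 23·51)/281 = 873/281; β = (135·51 − 23·341)/281 = -958/281.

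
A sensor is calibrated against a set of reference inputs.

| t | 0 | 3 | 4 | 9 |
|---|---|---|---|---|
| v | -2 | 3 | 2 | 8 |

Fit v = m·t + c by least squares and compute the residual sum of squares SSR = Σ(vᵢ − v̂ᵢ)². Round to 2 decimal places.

Entries of XᵀX: Σt·t = 106, Σt = 16, Σ1 = 4.
Moment sums: Σt·v = 89, Σv = 11.
Determinant 106·4 − 16² = 168.
m = (89·4 − 16·11)/168 = 15/14; c = (106·11 − 16·89)/168 = -43/28.
Residuals: -13/28, 37/28, -3/4, -3/28; SSR = 71/28.

SSR = 2.54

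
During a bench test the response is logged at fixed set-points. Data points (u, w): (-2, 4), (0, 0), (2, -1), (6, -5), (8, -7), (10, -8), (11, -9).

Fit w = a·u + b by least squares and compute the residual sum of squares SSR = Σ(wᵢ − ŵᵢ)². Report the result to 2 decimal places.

Sums needed: Σu·u = 329, Σu = 35, Σ1 = 7.
Right-hand side: Σu·w = -275, Σw = -26.
Δ = 329·7 − 35² = 1078.
a = ((-275)·7 − 35·(-26))/1078 = -145/154; b = (329·(-26) − 35·(-275))/1078 = 153/154.
Residuals: 173/154, -153/154, -17/154, -53/154, -71/154, 65/154, 4/11; SSR = 447/154.

SSR = 2.90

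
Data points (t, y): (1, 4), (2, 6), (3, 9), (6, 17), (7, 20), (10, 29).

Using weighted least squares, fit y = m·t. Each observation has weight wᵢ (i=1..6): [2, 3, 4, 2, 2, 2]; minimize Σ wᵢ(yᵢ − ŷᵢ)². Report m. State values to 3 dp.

m = 2.895

Entries of MᵀWM: Σwᵢ·t·t = 420.
Moment sums: Σwᵢ·t·y = 1216.
So MᵀWM·[m]ᵀ = MᵀWy: [[420]]·[m]ᵀ = [1216]ᵀ.
m = 1216/420 = 2.89524.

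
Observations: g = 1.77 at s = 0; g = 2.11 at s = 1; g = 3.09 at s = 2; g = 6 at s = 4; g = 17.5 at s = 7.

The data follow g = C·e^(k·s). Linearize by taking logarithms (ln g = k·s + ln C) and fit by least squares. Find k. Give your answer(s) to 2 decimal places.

Let Y = ln g. Fitting Y = k·s + ln C by least squares:
Σs = 14.0000, Σ(s)² = 70.0000, Σln g = 7.0998, Σs·ln g = 30.2055.
Normal system: [[70.0000, 14.0000]; [14.0000, 5]]·[k, ln C]ᵀ = [30.2055, 7.0998]ᵀ.
Slope k = (n·Σs·ln g − Σs·Σln g)/(n·Σ(s)² − (Σs)²) = (5·30.2055 − 14.0000·7.0998)/154.0000 = 0.33526; ln C = (Σln g − k·Σs)/n = 0.48123.

k = 0.34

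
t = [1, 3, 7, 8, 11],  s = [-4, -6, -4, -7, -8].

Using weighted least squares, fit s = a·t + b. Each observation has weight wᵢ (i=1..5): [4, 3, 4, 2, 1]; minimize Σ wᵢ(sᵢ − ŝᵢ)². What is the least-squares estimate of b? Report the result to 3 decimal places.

b = -4.067

Compute the Gram sums: Σwᵢ·t·t = 476, Σwᵢ·t = 68, Σwᵢ·1 = 14.
Right-hand side: Σwᵢ·t·s = -382, Σwᵢ·s = -72.
So MᵀWM·[a, b]ᵀ = MᵀWs: [[476, 68]; [68, 14]]·[a, b]ᵀ = [-382, -72]ᵀ.
det = 476·14 − 68² = 2040.
a = ((-382)·14 − 68·(-72))/2040 = -113/510; b = (476·(-72) − 68·(-382))/2040 = -61/15.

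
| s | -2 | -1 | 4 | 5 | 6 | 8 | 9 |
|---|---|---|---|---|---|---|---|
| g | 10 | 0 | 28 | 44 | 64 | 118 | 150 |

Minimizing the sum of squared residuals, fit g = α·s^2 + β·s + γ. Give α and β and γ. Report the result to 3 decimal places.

Entries of XᵀX: Σs^2·s^2 = 12851, Σs^2·s = 1637, Σs^2 = 227, Σs·s = 227, Σs = 29, Σ1 = 7.
And Σs^2·g = 23594, Σs·g = 2990, Σg = 414.
XᵀX·[α, β, γ]ᵀ = Xᵀg becomes [[12851, 1637, 227]; [1637, 227, 29]; [227, 29, 7]]·[α, β, γ]ᵀ = [23594, 2990, 414]ᵀ.
Solving the 3×3 system (Gaussian elimination) gives α = 7239/3697, β = -3082/3697, γ = -3331/3697.

α = 1.958, β = -0.834, γ = -0.901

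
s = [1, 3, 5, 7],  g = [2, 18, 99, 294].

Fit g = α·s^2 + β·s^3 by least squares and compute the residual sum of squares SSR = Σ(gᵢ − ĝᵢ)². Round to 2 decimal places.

Forming MᵀM = [[3108, 20176]; [20176, 134004]] and Mᵀg = [17045, 113705]ᵀ gives MᵀM·[α, β]ᵀ = Mᵀg.
det = 3108·134004 − 20176² = 9413456.
α = (17045·134004 − 20176·113705)/9413456 = -192575/181028; β = (3108·113705 − 20176·17045)/9413456 = 2373805/2353364.
Residuals: 2418199/1176682, 199773/588341, -577857/1176682, 86044/588341; SSR = 5414255/1176682.

SSR = 4.60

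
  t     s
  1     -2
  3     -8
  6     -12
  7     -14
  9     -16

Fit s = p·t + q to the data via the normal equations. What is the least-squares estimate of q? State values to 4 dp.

q = -1.5294

With design matrix X, XᵀX = [[176, 26]; [26, 5]] and Xᵀs = [-340, -52]ᵀ.
Eliminating q: 5·(row 1) − 26·(row 2) gives 204·p = 5·(-340) − 26·(-52) = -348, so p = -29/17.
Then q = ((-52) − 26·(-29/17))/5 = -26/17.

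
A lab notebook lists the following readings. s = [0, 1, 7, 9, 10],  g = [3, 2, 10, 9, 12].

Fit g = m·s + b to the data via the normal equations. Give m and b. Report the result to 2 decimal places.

m = 0.92, b = 2.22

The normal system XᵀX·[m, b]ᵀ = Xᵀg is [[231, 27]; [27, 5]]·[m, b]ᵀ = [273, 36]ᵀ.
Determinant 231·5 − 27² = 426.
m = (273·5 − 27·36)/426 = 131/142; b = (231·36 − 27·273)/426 = 315/142.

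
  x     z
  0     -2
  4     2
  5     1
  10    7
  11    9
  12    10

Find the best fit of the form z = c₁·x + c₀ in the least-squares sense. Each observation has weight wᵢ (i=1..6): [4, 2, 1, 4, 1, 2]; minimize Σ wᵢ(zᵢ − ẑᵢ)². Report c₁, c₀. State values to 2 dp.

c₁ = 0.96, c₀ = -2.18

Normal-equation sums: Σwᵢ·x·x = 866, Σwᵢ·x = 88, Σwᵢ·1 = 14.
Moment sums: Σwᵢ·x·z = 640, Σwᵢ·z = 54.
Normal equations: [[866, 88]; [88, 14]]·[c₁, c₀]ᵀ = [640, 54]ᵀ.
Eliminating c₀: 14·(row 1) − 88·(row 2) gives 4380·c₁ = 14·640 − 88·54 = 4208, so c₁ = 1052/1095.
Then c₀ = (54 − 88·(1052/1095))/14 = -2389/1095.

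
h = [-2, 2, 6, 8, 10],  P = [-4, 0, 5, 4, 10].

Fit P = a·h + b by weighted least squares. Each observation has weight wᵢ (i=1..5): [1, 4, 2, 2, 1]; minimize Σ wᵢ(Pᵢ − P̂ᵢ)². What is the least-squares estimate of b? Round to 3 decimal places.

With design matrix A, AᵀWA = [[320, 44]; [44, 10]] and AᵀWP = [232, 24]ᵀ.
Determinant 320·10 − 44² = 1264.
a = (232·10 − 44·24)/1264 = 1; b = (320·24 − 44·232)/1264 = -2.

b = -2.000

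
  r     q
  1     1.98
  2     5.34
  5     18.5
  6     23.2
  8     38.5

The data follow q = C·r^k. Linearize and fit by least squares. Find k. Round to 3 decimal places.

Taking logs, ln q = k·ln r + ln C, so regress ln q on ln r.
Σln r = 6.1738, Σ(ln r)² = 10.6052, Σln q = 12.0709, Σln r·ln q = 19.0820.
Equations: 10.6052·k + 6.1738·ln C = 19.0820;  6.1738·k + 5·ln C = 12.0709.
Slope k = (n·Σln r·ln q − Σln r·Σln q)/(n·Σ(ln r)² − (Σln r)²) = (5·19.0820 − 6.1738·12.0709)/14.9105 = 1.40083; ln C = (Σln q − k·Σln r)/n = 0.68450.

k = 1.401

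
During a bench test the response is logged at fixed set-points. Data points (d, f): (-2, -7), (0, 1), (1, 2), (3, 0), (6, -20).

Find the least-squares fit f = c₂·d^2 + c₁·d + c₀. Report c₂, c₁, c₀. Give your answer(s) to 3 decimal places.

Compute the Gram sums: Σd^2·d^2 = 1394, Σd^2·d = 236, Σd^2 = 50, Σd·d = 50, Σd = 8, Σ1 = 5.
Right-hand side: Σd^2·f = -746, Σd·f = -104, Σf = -24.
Normal equations: [[1394, 236, 50]; [236, 50, 8]; [50, 8, 5]]·[c₂, c₁, c₀]ᵀ = [-746, -104, -24]ᵀ.
Inverting the 3×3 Gram matrix, [c₂, c₁, c₀]ᵀ = [-1193/1239, 2818/1239, 1474/1239]ᵀ.

c₂ = -0.963, c₁ = 2.274, c₀ = 1.190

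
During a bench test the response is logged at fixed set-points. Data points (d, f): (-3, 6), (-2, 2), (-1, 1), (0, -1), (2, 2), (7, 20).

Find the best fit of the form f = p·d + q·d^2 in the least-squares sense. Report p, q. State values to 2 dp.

Sums needed: Σd·d = 67, Σd·d^2 = 315, Σd^2·d^2 = 2515.
Moment sums: Σd·f = 121, Σd^2·f = 1051.
Eliminating q: 2515·(row 1) − 315·(row 2) gives 69280·p = 2515·121 − 315·1051 = -26750, so p = -2675/6928.
Then q = (1051 − 315·(-2675/6928))/2515 = 16151/34640.

p = -0.39, q = 0.47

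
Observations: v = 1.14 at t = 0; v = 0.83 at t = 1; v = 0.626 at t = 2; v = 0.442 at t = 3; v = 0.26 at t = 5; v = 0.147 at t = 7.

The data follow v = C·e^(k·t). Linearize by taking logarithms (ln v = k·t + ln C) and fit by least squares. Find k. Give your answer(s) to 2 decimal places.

k = -0.29

Let Y = ln v. Fitting Y = k·t + ln C by least squares:
Σt = 18.0000, Σ(t)² = 88.0000, Σln v = -4.6045, Σt·ln v = -23.7291.
Normal system: [[88.0000, 18.0000]; [18.0000, 6]]·[k, ln C]ᵀ = [-23.7291, -4.6045]ᵀ.
Slope k = (n·Σt·ln v − Σt·Σln v)/(n·Σ(t)² − (Σt)²) = (6·-23.7291 − 18.0000·-4.6045)/204.0000 = -0.29163; ln C = (Σln v − k·Σt)/n = 0.10747.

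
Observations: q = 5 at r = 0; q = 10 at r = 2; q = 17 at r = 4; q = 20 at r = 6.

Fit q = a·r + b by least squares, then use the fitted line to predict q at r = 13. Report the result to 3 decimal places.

q̂ = 39.000

Entries of XᵀX: Σr·r = 56, Σr = 12, Σ1 = 4.
Right-hand side: Σr·q = 208, Σq = 52.
Δ = 56·4 − 12² = 80.
a = (208·4 − 12·52)/80 = 13/5; b = (56·52 − 12·208)/80 = 26/5.
At r = 13: q̂ = (13/5)·(13) + (26/5)·(1) = 39.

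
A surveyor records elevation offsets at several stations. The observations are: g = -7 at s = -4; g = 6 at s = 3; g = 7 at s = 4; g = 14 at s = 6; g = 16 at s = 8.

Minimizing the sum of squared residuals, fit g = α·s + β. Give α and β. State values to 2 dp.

α = 1.97, β = 0.51

XᵀX·[α, β]ᵀ = Xᵀg reads: 141·α + 17·β = 286;  17·α + 5·β = 36.
(Σs·s = 141, Σs = 17, Σ1 = 5, Σs·g = 286, Σg = 36.)
det = 141·5 − 17² = 416.
α = (286·5 − 17·36)/416 = 409/208; β = (141·36 − 17·286)/416 = 107/208.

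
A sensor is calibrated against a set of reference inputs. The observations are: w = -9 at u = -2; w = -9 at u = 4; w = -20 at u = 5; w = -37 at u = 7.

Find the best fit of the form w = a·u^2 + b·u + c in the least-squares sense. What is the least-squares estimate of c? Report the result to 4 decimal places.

Entries of AᵀA: Σu^2·u^2 = 3298, Σu^2·u = 524, Σu^2 = 94, Σu·u = 94, Σu = 14, Σ1 = 4.
Right-hand side: Σu^2·w = -2493, Σu·w = -377, Σw = -75.
Row-reducing yields a = -703/732, b = 1973/1220, c = -6739/3660.

c = -1.8413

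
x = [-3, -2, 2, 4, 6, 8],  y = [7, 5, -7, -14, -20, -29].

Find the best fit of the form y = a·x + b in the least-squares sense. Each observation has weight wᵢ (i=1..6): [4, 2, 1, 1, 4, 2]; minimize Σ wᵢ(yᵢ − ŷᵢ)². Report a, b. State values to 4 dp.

a = -3.1604, b = -1.8707

Sums needed: Σwᵢ·x·x = 336, Σwᵢ·x = 30, Σwᵢ·1 = 14.
For MᵀWy: Σwᵢ·x·y = -1118, Σwᵢ·y = -121.
Eliminating b: 14·(row 1) − 30·(row 2) gives 3804·a = 14·(-1118) − 30·(-121) = -12022, so a = -6011/1902.
Then b = ((-121) − 30·(-6011/1902))/14 = -593/317.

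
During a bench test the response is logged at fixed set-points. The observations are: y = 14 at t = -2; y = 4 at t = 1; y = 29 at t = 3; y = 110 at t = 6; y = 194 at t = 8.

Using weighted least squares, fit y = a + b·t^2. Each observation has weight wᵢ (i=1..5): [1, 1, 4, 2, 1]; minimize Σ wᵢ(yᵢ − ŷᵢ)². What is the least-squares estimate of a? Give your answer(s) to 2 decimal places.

a = 1.79

With design matrix A, AᵀWA = [[9, 177]; [177, 7029]] and AᵀWy = [548, 21440]ᵀ.
Δ = 9·7029 − 177² = 31932.
a = (548·7029 − 177·21440)/31932 = 4751/2661; b = (9·21440 − 177·548)/31932 = 7997/2661.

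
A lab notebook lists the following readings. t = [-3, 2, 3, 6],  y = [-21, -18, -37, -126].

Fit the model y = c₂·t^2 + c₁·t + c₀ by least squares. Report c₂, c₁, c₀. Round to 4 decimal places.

c₂ = -3.0394, c₁ = -2.5653, c₀ = -1.2979

Sums needed: Σt^2·t^2 = 1474, Σt^2·t = 224, Σt^2 = 58, Σt·t = 58, Σt = 8, Σ1 = 4.
For Mᵀy: Σt^2·y = -5130, Σt·y = -840, Σy = -202.
MᵀM·[c₂, c₁, c₀]ᵀ = Mᵀy becomes [[1474, 224, 58]; [224, 58, 8]; [58, 8, 4]]·[c₂, c₁, c₀]ᵀ = [-5130, -840, -202]ᵀ.
Inverting the 3×3 Gram matrix, [c₂, c₁, c₀]ᵀ = [-7559/2487, -6380/2487, -1076/829]ᵀ.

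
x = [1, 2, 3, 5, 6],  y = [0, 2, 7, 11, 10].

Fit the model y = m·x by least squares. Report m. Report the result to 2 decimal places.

Forming MᵀM = [[75]] and Mᵀy = [140]ᵀ gives MᵀM·[m]ᵀ = Mᵀy.
m = 140/75 = 1.86667.

m = 1.87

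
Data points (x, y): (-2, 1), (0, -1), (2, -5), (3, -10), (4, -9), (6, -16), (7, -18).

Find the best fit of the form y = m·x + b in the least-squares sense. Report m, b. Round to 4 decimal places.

With design matrix A, AᵀA = [[118, 20]; [20, 7]] and Aᵀy = [-300, -58]ᵀ.
Determinant 118·7 − 20² = 426.
m = ((-300)·7 − 20·(-58))/426 = -470/213; b = (118·(-58) − 20·(-300))/426 = -422/213.

m = -2.2066, b = -1.9812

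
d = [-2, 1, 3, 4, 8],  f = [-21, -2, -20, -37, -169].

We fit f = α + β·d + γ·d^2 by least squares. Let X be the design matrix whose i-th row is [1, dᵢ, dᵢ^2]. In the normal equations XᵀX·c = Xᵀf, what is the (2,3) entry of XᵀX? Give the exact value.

596

Row 2 ↔ basis d, column 3 ↔ basis d^2, so (XᵀX)_{2,3} = Σᵢ (d)·(d^2) = (-2)·(4) + (1)·(1) + (3)·(9) + (4)·(16) + (8)·(64) = 596.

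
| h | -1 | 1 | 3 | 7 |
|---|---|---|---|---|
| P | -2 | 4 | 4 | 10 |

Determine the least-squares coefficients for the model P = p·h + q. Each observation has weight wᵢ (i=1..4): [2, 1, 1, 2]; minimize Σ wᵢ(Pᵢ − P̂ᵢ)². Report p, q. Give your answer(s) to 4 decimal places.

p = 1.4257, q = 0.1980

Entries of AᵀWA: Σwᵢ·h·h = 110, Σwᵢ·h = 16, Σwᵢ·1 = 6.
For AᵀWP: Σwᵢ·h·P = 160, Σwᵢ·P = 24.
AᵀWA·[p, q]ᵀ = AᵀWP becomes [[110, 16]; [16, 6]]·[p, q]ᵀ = [160, 24]ᵀ.
Determinant 110·6 − 16² = 404.
p = (160·6 − 16·24)/404 = 144/101; q = (110·24 − 16·160)/404 = 20/101.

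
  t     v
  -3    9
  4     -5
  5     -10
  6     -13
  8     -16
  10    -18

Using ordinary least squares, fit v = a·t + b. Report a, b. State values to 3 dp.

a = -2.180, b = 2.067

Normal-equation sums: Σt·t = 250, Σt = 30, Σ1 = 6.
And Σt·v = -483, Σv = -53.
So AᵀA·[a, b]ᵀ = Aᵀv: [[250, 30]; [30, 6]]·[a, b]ᵀ = [-483, -53]ᵀ.
det = 250·6 − 30² = 600.
a = ((-483)·6 − 30·(-53))/600 = -109/50; b = (250·(-53) − 30·(-483))/600 = 31/15.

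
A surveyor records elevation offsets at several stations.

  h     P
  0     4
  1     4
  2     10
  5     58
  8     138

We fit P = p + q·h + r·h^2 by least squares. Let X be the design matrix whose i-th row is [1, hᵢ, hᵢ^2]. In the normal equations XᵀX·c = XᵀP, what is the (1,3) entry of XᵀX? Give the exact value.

Row 1 ↔ basis 1, column 3 ↔ basis h^2, so (XᵀX)_{1,3} = Σᵢ h^2 = (1)·(0) + (1)·(1) + (1)·(4) + (1)·(25) + (1)·(64) = 94.

94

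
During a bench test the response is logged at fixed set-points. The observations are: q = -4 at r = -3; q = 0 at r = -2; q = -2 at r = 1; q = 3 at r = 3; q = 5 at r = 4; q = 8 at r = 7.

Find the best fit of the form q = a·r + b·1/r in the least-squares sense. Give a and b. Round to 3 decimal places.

a = 1.303, b = -3.273

Sums needed: Σr·r = 88, Σr·1/r = 6, Σ1/r·1/r = 10973/7056.
Moment sums: Σr·q = 95, Σ1/r·q = 229/84.
Eliminating b: (10973/7056)·(row 1) − 6·(row 2) gives (88951/882)·a = (10973/7056)·95 − 6·(229/84) = 927019/7056, so a = 927019/711608.
Then b = ((229/84) − 6·(927019/711608))/(10973/7056) = -291144/88951.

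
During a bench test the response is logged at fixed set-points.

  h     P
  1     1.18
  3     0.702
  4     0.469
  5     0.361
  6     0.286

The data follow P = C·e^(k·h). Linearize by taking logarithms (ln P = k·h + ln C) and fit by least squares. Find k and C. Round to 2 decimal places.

Linearized form: ln P = k·h + ln C. From the 5 transformed points,
XᵀX = [[87.0000, 19.0000]; [19.0000, 5]], rhs = [-16.5295, -3.2161]ᵀ  (here Σh = 19.0000, Σ(h)² = 87.0000, Σln P = -3.2161, Σh·ln P = -16.5295).
Solving (det = 74.0000): k = -0.29110, ln C = 0.46298, so C = exp(0.46298) = 1.58880.

k = -0.29, C = 1.59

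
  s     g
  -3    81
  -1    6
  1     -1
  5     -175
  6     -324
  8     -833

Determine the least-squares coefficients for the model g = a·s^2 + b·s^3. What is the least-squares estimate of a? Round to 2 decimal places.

From the data, Σs^2·s^2 = 6100, Σs^2·s^3 = 43426, Σs^3·s^3 = 325156.
And Σs^2·g = -68617, Σs^3·g = -520549.
So AᵀA·[a, b]ᵀ = Aᵀg: [[6100, 43426]; [43426, 325156]]·[a, b]ᵀ = [-68617, -520549]ᵀ.
Δ = 6100·325156 − 43426² = 97634124.
a = ((-68617)·325156 − 43426·(-520549))/97634124 = 49021937/16272354; b = (6100·(-520549) − 43426·(-68617))/97634124 = -32597843/16272354.

a = 3.01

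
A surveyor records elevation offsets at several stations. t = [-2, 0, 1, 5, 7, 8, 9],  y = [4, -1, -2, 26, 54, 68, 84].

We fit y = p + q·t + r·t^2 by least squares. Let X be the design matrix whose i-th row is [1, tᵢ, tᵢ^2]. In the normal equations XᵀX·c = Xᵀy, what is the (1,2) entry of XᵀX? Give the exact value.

28

Row 1 ↔ basis 1, column 2 ↔ basis t, so (XᵀX)_{1,2} = Σᵢ t = (1)·(-2) + (1)·(0) + (1)·(1) + (1)·(5) + (1)·(7) + (1)·(8) + (1)·(9) = 28.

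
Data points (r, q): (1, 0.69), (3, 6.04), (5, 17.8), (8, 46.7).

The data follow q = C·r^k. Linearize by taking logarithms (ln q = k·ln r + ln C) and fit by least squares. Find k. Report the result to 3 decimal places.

Let Y = ln q. Fitting Y = k·ln r + ln C by least squares:
Sums: Σln r = 4.7875, Σ(ln r)² = 8.1213, Σln q = 8.1503, Σln r·ln q = 14.6025.
Normal system: [[8.1213, 4.7875]; [4.7875, 4]]·[k, ln C]ᵀ = [14.6025, 8.1503]ᵀ.
Solving (det = 9.5652): k = 2.02720, ln C = -0.38873.

k = 2.027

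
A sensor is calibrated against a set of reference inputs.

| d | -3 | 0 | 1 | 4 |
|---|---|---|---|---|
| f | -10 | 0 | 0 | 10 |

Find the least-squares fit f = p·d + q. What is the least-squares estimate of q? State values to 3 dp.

Normal-equation sums: Σd·d = 26, Σd = 2, Σ1 = 4.
Right-hand side: Σd·f = 70, Σf = 0.
Normal equations: [[26, 2]; [2, 4]]·[p, q]ᵀ = [70, 0]ᵀ.
Eliminating q: 4·(row 1) − 2·(row 2) gives 100·p = 4·70 − 2·0 = 280, so p = 14/5.
Then q = (0 − 2·(14/5))/4 = -7/5.

q = -1.400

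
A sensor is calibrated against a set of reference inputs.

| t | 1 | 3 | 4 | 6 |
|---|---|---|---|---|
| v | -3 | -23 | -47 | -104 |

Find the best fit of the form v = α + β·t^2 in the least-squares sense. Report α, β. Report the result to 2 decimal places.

α = 0.95, β = -2.92

The normal system AᵀA·[α, β]ᵀ = Aᵀv is [[4, 62]; [62, 1634]]·[α, β]ᵀ = [-177, -4706]ᵀ.
Determinant 4·1634 − 62² = 2692.
α = ((-177)·1634 − 62·(-4706))/2692 = 1277/1346; β = (4·(-4706) − 62·(-177))/2692 = -3925/1346.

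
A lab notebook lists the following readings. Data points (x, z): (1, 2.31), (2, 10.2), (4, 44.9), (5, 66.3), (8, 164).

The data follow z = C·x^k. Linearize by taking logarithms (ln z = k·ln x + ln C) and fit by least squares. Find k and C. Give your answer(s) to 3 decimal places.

k = 2.060, C = 2.400

With ln zᵢ as the transformed response and ln xᵢ as the regressor:
Σln x = 5.7683, Σ(ln x)² = 9.3166, Σln z = 16.2581, Σln x·ln z = 24.2390.
Normal system: [[9.3166, 5.7683]; [5.7683, 5]]·[k, ln C]ᵀ = [24.2390, 16.2581]ᵀ.
Δ = 9.3166·5 − (5.7683)² = 13.3096; k = (24.2390·5 − 5.7683·16.2581)/13.3096 = 2.05962, ln C = (9.3166·16.2581 − 5.7683·24.2390)/13.3096 = 0.87551, so C = exp(0.87551) = 2.40010.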